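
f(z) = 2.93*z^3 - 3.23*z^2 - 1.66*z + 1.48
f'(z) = 8.79*z^2 - 6.46*z - 1.66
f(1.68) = 3.47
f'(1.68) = 12.30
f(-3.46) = -152.81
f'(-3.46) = 125.92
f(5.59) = 403.07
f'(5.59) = 236.90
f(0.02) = 1.45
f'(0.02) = -1.79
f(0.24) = 0.94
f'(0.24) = -2.70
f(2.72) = 32.03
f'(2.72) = 45.80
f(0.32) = 0.71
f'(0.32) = -2.83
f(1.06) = -0.42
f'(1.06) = 1.37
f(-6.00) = -737.72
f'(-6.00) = 353.54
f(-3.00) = -101.72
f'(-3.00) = 96.83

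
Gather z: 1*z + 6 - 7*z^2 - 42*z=-7*z^2 - 41*z + 6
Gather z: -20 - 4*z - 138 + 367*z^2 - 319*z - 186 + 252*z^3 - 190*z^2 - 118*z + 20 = 252*z^3 + 177*z^2 - 441*z - 324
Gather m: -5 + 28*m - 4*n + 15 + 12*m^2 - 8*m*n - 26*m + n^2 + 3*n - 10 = 12*m^2 + m*(2 - 8*n) + n^2 - n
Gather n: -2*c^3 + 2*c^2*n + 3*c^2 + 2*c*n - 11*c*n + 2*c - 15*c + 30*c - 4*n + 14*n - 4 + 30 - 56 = -2*c^3 + 3*c^2 + 17*c + n*(2*c^2 - 9*c + 10) - 30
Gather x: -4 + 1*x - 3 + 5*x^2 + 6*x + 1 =5*x^2 + 7*x - 6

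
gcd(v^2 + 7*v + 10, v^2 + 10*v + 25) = v + 5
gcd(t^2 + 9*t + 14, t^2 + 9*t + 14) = t^2 + 9*t + 14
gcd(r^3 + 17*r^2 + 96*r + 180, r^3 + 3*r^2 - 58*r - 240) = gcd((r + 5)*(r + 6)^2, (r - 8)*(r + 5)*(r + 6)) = r^2 + 11*r + 30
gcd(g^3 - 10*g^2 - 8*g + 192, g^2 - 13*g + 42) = g - 6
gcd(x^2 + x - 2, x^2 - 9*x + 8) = x - 1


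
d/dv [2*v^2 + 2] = 4*v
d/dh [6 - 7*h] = -7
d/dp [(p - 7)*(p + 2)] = 2*p - 5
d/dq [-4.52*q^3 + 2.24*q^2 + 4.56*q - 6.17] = -13.56*q^2 + 4.48*q + 4.56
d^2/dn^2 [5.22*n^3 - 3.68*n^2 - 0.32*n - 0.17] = 31.32*n - 7.36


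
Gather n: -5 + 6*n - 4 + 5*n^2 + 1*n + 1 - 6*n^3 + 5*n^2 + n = -6*n^3 + 10*n^2 + 8*n - 8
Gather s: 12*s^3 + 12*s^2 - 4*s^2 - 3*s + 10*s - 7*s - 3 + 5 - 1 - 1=12*s^3 + 8*s^2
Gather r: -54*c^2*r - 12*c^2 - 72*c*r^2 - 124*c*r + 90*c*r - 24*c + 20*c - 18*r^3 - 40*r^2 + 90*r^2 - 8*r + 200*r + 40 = -12*c^2 - 4*c - 18*r^3 + r^2*(50 - 72*c) + r*(-54*c^2 - 34*c + 192) + 40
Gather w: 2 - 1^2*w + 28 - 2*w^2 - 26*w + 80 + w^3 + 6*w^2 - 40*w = w^3 + 4*w^2 - 67*w + 110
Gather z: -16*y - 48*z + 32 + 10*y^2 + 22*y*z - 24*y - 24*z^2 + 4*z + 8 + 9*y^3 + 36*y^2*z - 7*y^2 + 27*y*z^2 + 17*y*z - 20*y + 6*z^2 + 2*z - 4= 9*y^3 + 3*y^2 - 60*y + z^2*(27*y - 18) + z*(36*y^2 + 39*y - 42) + 36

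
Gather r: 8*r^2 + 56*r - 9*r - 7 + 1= 8*r^2 + 47*r - 6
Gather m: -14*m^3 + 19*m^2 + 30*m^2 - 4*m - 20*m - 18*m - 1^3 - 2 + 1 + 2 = -14*m^3 + 49*m^2 - 42*m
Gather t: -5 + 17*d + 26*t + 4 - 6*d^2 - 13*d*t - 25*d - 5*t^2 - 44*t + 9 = -6*d^2 - 8*d - 5*t^2 + t*(-13*d - 18) + 8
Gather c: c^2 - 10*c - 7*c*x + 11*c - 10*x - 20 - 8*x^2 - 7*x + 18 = c^2 + c*(1 - 7*x) - 8*x^2 - 17*x - 2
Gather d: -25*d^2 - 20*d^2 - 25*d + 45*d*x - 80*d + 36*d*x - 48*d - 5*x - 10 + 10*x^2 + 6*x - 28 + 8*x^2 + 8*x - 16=-45*d^2 + d*(81*x - 153) + 18*x^2 + 9*x - 54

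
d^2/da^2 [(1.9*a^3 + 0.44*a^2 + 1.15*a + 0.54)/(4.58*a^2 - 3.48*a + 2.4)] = (2.8421709430404e-14*a^4 + 66.5214320000001*a^3 - 56.268144*a^2 - 61.821216*a + 25.486272)/(96.071912*a^6 - 218.993616*a^5 + 317.426976*a^4 - 271.657152*a^3 + 166.33728*a^2 - 60.1344*a + 13.824)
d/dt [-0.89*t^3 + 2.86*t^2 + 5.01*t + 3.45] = -2.67*t^2 + 5.72*t + 5.01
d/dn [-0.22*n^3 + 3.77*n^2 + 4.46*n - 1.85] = -0.66*n^2 + 7.54*n + 4.46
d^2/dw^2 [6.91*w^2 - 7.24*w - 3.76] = 13.8200000000000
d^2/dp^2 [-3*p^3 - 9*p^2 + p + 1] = -18*p - 18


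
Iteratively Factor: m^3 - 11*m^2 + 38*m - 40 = (m - 4)*(m^2 - 7*m + 10) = (m - 5)*(m - 4)*(m - 2)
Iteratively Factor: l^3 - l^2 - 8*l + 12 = (l - 2)*(l^2 + l - 6) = (l - 2)^2*(l + 3)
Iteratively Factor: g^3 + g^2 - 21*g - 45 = (g + 3)*(g^2 - 2*g - 15) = (g - 5)*(g + 3)*(g + 3)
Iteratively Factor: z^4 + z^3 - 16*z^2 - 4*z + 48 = (z - 2)*(z^3 + 3*z^2 - 10*z - 24) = (z - 3)*(z - 2)*(z^2 + 6*z + 8) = (z - 3)*(z - 2)*(z + 4)*(z + 2)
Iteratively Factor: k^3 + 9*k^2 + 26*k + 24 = (k + 3)*(k^2 + 6*k + 8) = (k + 2)*(k + 3)*(k + 4)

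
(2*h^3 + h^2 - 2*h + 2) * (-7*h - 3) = -14*h^4 - 13*h^3 + 11*h^2 - 8*h - 6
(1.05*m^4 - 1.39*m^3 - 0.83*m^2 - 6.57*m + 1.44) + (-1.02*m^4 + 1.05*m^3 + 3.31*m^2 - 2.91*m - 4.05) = 0.03*m^4 - 0.34*m^3 + 2.48*m^2 - 9.48*m - 2.61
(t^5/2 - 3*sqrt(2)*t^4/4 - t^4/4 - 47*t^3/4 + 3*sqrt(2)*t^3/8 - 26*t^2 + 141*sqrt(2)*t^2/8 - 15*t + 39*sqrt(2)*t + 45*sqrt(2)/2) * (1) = t^5/2 - 3*sqrt(2)*t^4/4 - t^4/4 - 47*t^3/4 + 3*sqrt(2)*t^3/8 - 26*t^2 + 141*sqrt(2)*t^2/8 - 15*t + 39*sqrt(2)*t + 45*sqrt(2)/2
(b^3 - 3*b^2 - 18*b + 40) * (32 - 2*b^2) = -2*b^5 + 6*b^4 + 68*b^3 - 176*b^2 - 576*b + 1280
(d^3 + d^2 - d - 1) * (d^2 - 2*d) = d^5 - d^4 - 3*d^3 + d^2 + 2*d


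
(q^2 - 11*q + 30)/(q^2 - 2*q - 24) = (q - 5)/(q + 4)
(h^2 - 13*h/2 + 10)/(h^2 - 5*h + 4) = (h - 5/2)/(h - 1)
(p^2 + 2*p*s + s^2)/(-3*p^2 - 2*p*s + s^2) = (-p - s)/(3*p - s)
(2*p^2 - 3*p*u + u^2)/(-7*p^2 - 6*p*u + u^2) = (-2*p^2 + 3*p*u - u^2)/(7*p^2 + 6*p*u - u^2)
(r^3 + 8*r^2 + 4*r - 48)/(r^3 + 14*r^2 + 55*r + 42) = (r^2 + 2*r - 8)/(r^2 + 8*r + 7)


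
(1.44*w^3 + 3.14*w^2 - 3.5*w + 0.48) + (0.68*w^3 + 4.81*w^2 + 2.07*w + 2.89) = 2.12*w^3 + 7.95*w^2 - 1.43*w + 3.37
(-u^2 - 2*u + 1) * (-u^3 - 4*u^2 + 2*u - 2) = u^5 + 6*u^4 + 5*u^3 - 6*u^2 + 6*u - 2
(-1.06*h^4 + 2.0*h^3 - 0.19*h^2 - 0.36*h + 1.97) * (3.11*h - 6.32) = -3.2966*h^5 + 12.9192*h^4 - 13.2309*h^3 + 0.0812000000000002*h^2 + 8.4019*h - 12.4504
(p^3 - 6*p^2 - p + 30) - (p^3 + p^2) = -7*p^2 - p + 30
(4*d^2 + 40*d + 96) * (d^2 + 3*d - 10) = 4*d^4 + 52*d^3 + 176*d^2 - 112*d - 960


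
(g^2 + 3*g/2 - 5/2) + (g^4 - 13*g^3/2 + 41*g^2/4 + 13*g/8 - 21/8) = g^4 - 13*g^3/2 + 45*g^2/4 + 25*g/8 - 41/8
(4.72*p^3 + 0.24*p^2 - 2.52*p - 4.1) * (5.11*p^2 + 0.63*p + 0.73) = 24.1192*p^5 + 4.2*p^4 - 9.2804*p^3 - 22.3634*p^2 - 4.4226*p - 2.993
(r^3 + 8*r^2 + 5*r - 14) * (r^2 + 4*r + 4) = r^5 + 12*r^4 + 41*r^3 + 38*r^2 - 36*r - 56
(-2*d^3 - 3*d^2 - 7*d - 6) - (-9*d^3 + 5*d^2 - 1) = 7*d^3 - 8*d^2 - 7*d - 5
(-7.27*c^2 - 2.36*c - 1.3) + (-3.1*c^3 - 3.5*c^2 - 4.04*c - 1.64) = -3.1*c^3 - 10.77*c^2 - 6.4*c - 2.94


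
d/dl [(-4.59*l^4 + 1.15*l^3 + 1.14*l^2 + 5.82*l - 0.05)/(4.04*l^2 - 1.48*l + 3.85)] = (-37.0872*l^5 + 25.0256*l^4 - 74.09*l^3 - 11.9175*l^2 + 9.182*l + 22.333)/(16.3216*l^4 - 11.9584*l^3 + 33.2984*l^2 - 11.396*l + 14.8225)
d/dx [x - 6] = 1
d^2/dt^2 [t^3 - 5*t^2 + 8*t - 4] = 6*t - 10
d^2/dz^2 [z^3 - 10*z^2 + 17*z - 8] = 6*z - 20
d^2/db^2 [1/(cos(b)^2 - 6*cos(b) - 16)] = (8*sin(b)^4 - 204*sin(b)^2 - 147*cos(b) - 9*cos(3*b) - 12)/(2*(sin(b)^2 + 6*cos(b) + 15)^3)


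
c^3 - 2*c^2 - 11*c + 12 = (c - 4)*(c - 1)*(c + 3)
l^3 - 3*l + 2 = (l - 1)^2*(l + 2)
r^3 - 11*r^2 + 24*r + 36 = (r - 6)^2*(r + 1)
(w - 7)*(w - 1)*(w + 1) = w^3 - 7*w^2 - w + 7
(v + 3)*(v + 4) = v^2 + 7*v + 12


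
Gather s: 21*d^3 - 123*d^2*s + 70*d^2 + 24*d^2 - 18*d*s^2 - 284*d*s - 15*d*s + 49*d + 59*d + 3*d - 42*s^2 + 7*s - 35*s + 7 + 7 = 21*d^3 + 94*d^2 + 111*d + s^2*(-18*d - 42) + s*(-123*d^2 - 299*d - 28) + 14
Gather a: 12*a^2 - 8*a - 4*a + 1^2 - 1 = 12*a^2 - 12*a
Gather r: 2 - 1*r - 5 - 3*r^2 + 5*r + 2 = -3*r^2 + 4*r - 1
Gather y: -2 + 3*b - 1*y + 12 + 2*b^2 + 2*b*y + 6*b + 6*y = 2*b^2 + 9*b + y*(2*b + 5) + 10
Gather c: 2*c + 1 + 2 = 2*c + 3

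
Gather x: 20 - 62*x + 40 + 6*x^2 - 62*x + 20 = 6*x^2 - 124*x + 80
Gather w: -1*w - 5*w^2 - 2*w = -5*w^2 - 3*w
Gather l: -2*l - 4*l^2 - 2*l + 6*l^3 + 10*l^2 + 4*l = 6*l^3 + 6*l^2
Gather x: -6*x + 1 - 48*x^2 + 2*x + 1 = -48*x^2 - 4*x + 2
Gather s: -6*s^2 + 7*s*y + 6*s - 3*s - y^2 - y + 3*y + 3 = -6*s^2 + s*(7*y + 3) - y^2 + 2*y + 3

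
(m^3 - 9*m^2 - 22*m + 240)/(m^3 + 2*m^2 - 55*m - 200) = (m - 6)/(m + 5)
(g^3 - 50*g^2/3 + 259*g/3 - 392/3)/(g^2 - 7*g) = g - 29/3 + 56/(3*g)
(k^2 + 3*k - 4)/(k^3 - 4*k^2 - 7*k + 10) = (k + 4)/(k^2 - 3*k - 10)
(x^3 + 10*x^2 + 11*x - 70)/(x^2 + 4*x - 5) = (x^2 + 5*x - 14)/(x - 1)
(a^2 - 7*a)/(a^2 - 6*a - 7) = a/(a + 1)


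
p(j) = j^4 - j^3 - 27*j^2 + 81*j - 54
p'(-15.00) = -13284.00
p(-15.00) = 46656.00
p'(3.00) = 0.00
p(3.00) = 0.00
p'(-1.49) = 141.57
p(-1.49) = -226.40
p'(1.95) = -6.05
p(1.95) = 8.33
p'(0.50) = 53.75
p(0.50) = -20.31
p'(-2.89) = 115.45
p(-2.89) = -419.70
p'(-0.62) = 112.37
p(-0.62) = -114.21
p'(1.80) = -2.59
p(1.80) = 8.99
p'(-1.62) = 143.60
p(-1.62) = -244.94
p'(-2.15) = 143.48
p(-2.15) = -321.65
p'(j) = 4*j^3 - 3*j^2 - 54*j + 81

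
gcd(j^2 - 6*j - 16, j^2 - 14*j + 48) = j - 8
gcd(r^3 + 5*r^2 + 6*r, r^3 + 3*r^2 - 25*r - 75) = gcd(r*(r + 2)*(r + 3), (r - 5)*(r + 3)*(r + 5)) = r + 3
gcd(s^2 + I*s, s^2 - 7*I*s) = s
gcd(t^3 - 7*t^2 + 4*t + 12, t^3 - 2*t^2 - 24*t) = t - 6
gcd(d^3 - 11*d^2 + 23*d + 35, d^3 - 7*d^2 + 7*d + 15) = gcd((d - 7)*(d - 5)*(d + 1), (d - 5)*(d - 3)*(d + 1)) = d^2 - 4*d - 5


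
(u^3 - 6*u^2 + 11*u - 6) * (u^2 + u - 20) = u^5 - 5*u^4 - 15*u^3 + 125*u^2 - 226*u + 120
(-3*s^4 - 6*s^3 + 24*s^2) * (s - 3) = -3*s^5 + 3*s^4 + 42*s^3 - 72*s^2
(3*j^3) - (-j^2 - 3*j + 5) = 3*j^3 + j^2 + 3*j - 5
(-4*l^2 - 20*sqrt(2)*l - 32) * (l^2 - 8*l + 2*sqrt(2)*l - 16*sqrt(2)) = -4*l^4 - 28*sqrt(2)*l^3 + 32*l^3 - 112*l^2 + 224*sqrt(2)*l^2 - 64*sqrt(2)*l + 896*l + 512*sqrt(2)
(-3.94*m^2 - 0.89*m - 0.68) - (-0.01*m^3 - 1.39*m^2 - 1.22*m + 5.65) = 0.01*m^3 - 2.55*m^2 + 0.33*m - 6.33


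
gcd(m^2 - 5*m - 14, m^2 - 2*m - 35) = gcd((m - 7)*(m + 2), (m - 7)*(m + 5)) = m - 7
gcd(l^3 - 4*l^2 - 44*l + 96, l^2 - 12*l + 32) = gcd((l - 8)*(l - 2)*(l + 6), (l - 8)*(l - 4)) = l - 8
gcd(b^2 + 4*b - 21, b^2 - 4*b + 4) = 1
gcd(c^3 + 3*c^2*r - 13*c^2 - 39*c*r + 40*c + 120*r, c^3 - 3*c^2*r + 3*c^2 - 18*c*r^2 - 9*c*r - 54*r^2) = c + 3*r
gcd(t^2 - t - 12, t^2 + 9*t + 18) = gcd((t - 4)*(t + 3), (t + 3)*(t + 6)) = t + 3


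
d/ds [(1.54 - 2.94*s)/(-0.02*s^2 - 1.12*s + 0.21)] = (-0.0588*s^2 + 0.0615999999999999*s + 1.1074)/(0.0004*s^4 + 0.0448*s^3 + 1.246*s^2 - 0.4704*s + 0.0441)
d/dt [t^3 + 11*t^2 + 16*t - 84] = 3*t^2 + 22*t + 16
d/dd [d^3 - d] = 3*d^2 - 1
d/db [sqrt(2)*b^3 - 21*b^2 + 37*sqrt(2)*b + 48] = 3*sqrt(2)*b^2 - 42*b + 37*sqrt(2)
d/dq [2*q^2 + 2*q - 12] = 4*q + 2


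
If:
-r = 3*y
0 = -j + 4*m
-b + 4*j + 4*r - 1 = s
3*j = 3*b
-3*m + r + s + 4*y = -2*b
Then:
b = 44*y/17 + 4/17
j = 44*y/17 + 4/17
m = 11*y/17 + 1/17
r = -3*y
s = -72*y/17 - 5/17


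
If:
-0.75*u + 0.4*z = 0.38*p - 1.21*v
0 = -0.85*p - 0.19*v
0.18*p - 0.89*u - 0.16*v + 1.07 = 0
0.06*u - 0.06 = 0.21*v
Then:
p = -0.01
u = 1.19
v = 0.05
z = 2.06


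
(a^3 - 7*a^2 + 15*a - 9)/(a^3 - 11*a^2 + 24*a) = (a^2 - 4*a + 3)/(a*(a - 8))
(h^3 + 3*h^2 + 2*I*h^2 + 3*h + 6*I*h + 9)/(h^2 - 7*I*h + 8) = (h^3 + h^2*(3 + 2*I) + h*(3 + 6*I) + 9)/(h^2 - 7*I*h + 8)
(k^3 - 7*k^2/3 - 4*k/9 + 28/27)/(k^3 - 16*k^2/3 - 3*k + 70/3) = (k^2 - 4/9)/(k^2 - 3*k - 10)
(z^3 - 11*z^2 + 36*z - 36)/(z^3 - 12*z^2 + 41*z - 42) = (z - 6)/(z - 7)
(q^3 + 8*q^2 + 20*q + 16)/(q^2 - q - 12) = (q^3 + 8*q^2 + 20*q + 16)/(q^2 - q - 12)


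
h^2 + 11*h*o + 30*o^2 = (h + 5*o)*(h + 6*o)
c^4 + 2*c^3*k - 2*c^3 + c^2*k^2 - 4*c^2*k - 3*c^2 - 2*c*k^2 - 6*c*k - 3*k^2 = (c - 3)*(c + 1)*(c + k)^2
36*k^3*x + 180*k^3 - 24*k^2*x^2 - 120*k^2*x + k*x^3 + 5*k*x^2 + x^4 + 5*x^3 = (-3*k + x)*(-2*k + x)*(6*k + x)*(x + 5)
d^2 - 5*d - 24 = (d - 8)*(d + 3)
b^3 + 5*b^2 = b^2*(b + 5)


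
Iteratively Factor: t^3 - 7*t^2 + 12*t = (t - 3)*(t^2 - 4*t) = t*(t - 3)*(t - 4)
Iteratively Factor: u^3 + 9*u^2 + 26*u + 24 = (u + 2)*(u^2 + 7*u + 12) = (u + 2)*(u + 3)*(u + 4)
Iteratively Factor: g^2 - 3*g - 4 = (g + 1)*(g - 4)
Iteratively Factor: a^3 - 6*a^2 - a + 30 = (a + 2)*(a^2 - 8*a + 15) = (a - 5)*(a + 2)*(a - 3)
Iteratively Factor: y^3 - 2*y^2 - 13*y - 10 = (y - 5)*(y^2 + 3*y + 2) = (y - 5)*(y + 2)*(y + 1)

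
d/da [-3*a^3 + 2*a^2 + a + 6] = -9*a^2 + 4*a + 1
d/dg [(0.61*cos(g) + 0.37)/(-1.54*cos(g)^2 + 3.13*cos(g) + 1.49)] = (-0.9394*cos(g)^2 - 1.1396*cos(g) + 0.2492)*sin(g)/(2.3716*cos(g)^4 - 9.6404*cos(g)^3 + 5.2077*cos(g)^2 + 9.3274*cos(g) + 2.2201)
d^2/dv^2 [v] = 0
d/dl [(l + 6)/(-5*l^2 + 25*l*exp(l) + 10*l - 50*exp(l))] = (-l^2 + 5*l*exp(l) + 2*l - (l + 6)*(5*l*exp(l) - 2*l - 5*exp(l) + 2) - 10*exp(l))/(5*(l^2 - 5*l*exp(l) - 2*l + 10*exp(l))^2)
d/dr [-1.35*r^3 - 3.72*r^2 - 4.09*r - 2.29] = -4.05*r^2 - 7.44*r - 4.09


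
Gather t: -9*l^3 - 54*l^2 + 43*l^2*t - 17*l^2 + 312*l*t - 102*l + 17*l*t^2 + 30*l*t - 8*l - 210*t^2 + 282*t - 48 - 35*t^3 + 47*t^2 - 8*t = -9*l^3 - 71*l^2 - 110*l - 35*t^3 + t^2*(17*l - 163) + t*(43*l^2 + 342*l + 274) - 48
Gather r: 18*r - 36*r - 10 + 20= 10 - 18*r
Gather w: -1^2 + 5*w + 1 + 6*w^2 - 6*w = 6*w^2 - w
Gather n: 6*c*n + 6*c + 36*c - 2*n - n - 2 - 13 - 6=42*c + n*(6*c - 3) - 21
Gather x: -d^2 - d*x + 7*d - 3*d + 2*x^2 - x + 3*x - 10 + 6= -d^2 + 4*d + 2*x^2 + x*(2 - d) - 4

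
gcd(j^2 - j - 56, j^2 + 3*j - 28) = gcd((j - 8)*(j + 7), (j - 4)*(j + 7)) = j + 7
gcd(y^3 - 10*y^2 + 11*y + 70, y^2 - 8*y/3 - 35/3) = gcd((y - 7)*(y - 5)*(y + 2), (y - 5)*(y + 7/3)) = y - 5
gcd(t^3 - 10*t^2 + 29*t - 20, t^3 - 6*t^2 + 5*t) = t^2 - 6*t + 5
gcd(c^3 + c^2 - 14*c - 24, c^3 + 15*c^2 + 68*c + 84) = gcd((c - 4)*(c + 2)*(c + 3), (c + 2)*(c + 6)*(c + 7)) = c + 2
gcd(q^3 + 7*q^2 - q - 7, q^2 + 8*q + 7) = q^2 + 8*q + 7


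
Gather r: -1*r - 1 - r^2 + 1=-r^2 - r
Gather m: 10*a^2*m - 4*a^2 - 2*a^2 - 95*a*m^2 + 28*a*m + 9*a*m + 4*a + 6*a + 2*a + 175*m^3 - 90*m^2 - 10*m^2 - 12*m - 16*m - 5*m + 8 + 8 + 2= -6*a^2 + 12*a + 175*m^3 + m^2*(-95*a - 100) + m*(10*a^2 + 37*a - 33) + 18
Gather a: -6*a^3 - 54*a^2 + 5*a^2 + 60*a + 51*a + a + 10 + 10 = -6*a^3 - 49*a^2 + 112*a + 20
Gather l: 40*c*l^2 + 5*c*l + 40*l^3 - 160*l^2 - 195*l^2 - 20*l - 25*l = 40*l^3 + l^2*(40*c - 355) + l*(5*c - 45)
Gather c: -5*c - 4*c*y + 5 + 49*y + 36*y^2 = c*(-4*y - 5) + 36*y^2 + 49*y + 5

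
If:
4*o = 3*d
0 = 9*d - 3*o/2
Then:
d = 0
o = 0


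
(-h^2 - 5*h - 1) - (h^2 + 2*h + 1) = -2*h^2 - 7*h - 2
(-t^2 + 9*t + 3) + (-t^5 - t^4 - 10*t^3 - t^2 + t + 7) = -t^5 - t^4 - 10*t^3 - 2*t^2 + 10*t + 10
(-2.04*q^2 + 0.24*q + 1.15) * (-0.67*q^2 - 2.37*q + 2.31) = 1.3668*q^4 + 4.674*q^3 - 6.0517*q^2 - 2.1711*q + 2.6565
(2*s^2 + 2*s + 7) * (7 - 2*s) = -4*s^3 + 10*s^2 + 49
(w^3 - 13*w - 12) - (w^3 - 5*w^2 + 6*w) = 5*w^2 - 19*w - 12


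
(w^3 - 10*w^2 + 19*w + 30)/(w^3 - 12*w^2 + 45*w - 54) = (w^2 - 4*w - 5)/(w^2 - 6*w + 9)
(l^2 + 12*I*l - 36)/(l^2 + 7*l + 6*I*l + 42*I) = (l + 6*I)/(l + 7)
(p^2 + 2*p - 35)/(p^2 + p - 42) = (p - 5)/(p - 6)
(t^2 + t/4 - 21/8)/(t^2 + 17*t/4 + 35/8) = (2*t - 3)/(2*t + 5)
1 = 1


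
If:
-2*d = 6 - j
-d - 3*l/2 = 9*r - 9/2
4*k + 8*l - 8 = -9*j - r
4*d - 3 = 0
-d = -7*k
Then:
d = 3/4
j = 15/2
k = 3/28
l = -5069/658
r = 1119/658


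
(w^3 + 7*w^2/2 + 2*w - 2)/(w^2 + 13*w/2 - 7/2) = (w^2 + 4*w + 4)/(w + 7)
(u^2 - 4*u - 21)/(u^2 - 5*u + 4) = (u^2 - 4*u - 21)/(u^2 - 5*u + 4)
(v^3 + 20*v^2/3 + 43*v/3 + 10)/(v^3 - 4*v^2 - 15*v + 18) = (3*v^2 + 11*v + 10)/(3*(v^2 - 7*v + 6))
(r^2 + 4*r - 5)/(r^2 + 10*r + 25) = (r - 1)/(r + 5)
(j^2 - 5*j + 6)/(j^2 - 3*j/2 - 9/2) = 2*(j - 2)/(2*j + 3)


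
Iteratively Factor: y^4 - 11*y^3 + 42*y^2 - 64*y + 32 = (y - 4)*(y^3 - 7*y^2 + 14*y - 8) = (y - 4)*(y - 2)*(y^2 - 5*y + 4) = (y - 4)*(y - 2)*(y - 1)*(y - 4)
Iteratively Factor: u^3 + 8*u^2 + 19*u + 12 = (u + 3)*(u^2 + 5*u + 4) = (u + 3)*(u + 4)*(u + 1)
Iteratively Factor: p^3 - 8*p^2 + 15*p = (p - 5)*(p^2 - 3*p) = p*(p - 5)*(p - 3)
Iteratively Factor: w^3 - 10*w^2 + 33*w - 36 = (w - 3)*(w^2 - 7*w + 12) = (w - 3)^2*(w - 4)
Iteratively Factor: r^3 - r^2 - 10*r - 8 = (r + 1)*(r^2 - 2*r - 8) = (r + 1)*(r + 2)*(r - 4)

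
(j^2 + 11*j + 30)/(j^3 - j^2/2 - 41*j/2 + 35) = 2*(j + 6)/(2*j^2 - 11*j + 14)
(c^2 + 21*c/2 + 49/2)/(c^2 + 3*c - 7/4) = 2*(c + 7)/(2*c - 1)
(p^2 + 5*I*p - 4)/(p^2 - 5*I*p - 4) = (-p^2 - 5*I*p + 4)/(-p^2 + 5*I*p + 4)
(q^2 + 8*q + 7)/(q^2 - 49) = (q + 1)/(q - 7)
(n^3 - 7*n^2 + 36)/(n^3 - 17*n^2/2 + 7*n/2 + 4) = 2*(n^3 - 7*n^2 + 36)/(2*n^3 - 17*n^2 + 7*n + 8)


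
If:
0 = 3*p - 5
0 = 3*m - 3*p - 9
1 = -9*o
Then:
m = 14/3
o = -1/9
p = 5/3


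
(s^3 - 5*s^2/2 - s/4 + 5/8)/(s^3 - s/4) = (s - 5/2)/s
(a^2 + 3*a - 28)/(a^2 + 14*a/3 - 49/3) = 3*(a - 4)/(3*a - 7)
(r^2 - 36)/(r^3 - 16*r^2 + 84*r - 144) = (r + 6)/(r^2 - 10*r + 24)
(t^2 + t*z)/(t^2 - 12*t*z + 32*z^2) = t*(t + z)/(t^2 - 12*t*z + 32*z^2)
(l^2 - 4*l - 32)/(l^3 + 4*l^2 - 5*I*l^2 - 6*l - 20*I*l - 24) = (l - 8)/(l^2 - 5*I*l - 6)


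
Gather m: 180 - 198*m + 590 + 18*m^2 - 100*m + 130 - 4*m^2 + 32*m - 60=14*m^2 - 266*m + 840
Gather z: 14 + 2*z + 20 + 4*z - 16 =6*z + 18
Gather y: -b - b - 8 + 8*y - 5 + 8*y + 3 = -2*b + 16*y - 10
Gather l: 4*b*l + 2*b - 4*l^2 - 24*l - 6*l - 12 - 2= 2*b - 4*l^2 + l*(4*b - 30) - 14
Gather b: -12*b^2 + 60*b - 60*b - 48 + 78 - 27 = 3 - 12*b^2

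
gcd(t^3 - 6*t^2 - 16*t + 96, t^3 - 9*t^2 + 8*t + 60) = t - 6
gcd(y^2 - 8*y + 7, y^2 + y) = 1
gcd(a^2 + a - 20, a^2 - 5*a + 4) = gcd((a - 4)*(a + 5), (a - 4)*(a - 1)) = a - 4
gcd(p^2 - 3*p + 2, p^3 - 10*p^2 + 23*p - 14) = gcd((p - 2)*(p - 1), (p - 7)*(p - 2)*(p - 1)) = p^2 - 3*p + 2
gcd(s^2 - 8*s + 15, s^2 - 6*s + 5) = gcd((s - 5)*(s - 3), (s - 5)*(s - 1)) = s - 5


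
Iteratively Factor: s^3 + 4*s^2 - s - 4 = (s + 4)*(s^2 - 1) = (s - 1)*(s + 4)*(s + 1)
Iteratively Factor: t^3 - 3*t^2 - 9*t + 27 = (t + 3)*(t^2 - 6*t + 9) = (t - 3)*(t + 3)*(t - 3)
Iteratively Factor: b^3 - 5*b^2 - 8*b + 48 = (b + 3)*(b^2 - 8*b + 16) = (b - 4)*(b + 3)*(b - 4)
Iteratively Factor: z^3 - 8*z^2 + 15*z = (z)*(z^2 - 8*z + 15) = z*(z - 3)*(z - 5)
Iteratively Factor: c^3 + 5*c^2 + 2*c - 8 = (c + 4)*(c^2 + c - 2) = (c - 1)*(c + 4)*(c + 2)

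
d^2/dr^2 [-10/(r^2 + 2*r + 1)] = -60/(r^4 + 4*r^3 + 6*r^2 + 4*r + 1)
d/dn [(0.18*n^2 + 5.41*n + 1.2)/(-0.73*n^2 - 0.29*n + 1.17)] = (3.8971*n^2 + 2.1732*n + 6.6777)/(0.5329*n^4 + 0.4234*n^3 - 1.6241*n^2 - 0.6786*n + 1.3689)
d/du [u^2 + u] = 2*u + 1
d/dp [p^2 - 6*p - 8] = 2*p - 6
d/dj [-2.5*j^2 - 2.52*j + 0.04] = -5.0*j - 2.52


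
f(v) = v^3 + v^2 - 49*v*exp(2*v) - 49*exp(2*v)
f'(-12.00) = 408.00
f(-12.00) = -1584.00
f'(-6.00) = 96.00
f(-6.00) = -180.00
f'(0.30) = -320.55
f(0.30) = -115.95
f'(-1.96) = 8.50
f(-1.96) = -2.75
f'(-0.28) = -68.62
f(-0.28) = -20.10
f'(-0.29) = -66.72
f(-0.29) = -19.42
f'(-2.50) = 14.41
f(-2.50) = -8.88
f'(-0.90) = -9.09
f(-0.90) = -0.73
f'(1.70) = -9384.67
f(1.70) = -3956.45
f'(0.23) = -267.95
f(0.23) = -95.41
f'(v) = 3*v^2 - 98*v*exp(2*v) + 2*v - 147*exp(2*v)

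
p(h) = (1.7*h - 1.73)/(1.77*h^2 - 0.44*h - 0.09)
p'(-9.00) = -0.01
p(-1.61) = -0.86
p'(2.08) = -0.03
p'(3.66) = -0.04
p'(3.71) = -0.04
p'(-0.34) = -47.91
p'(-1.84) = -0.50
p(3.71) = 0.20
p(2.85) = 0.24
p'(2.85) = -0.05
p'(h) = (0.44 - 3.54*h)*(1.7*h - 1.73)/(1.77*h^2 - 0.44*h - 0.09)^2 + 1.7/(1.77*h^2 - 0.44*h - 0.09)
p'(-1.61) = -0.69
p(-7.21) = -0.15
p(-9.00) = -0.12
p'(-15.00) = -0.00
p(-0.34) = -8.74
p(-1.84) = -0.72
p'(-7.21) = -0.02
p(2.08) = 0.27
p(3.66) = 0.20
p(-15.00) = -0.07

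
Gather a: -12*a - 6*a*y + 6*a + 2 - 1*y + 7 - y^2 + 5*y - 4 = a*(-6*y - 6) - y^2 + 4*y + 5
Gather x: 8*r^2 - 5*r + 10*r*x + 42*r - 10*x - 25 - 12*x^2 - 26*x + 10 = 8*r^2 + 37*r - 12*x^2 + x*(10*r - 36) - 15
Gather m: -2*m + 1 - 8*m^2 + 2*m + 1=2 - 8*m^2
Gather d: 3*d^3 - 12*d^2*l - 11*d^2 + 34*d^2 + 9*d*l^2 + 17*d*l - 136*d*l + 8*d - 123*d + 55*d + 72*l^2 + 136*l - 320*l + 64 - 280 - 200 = 3*d^3 + d^2*(23 - 12*l) + d*(9*l^2 - 119*l - 60) + 72*l^2 - 184*l - 416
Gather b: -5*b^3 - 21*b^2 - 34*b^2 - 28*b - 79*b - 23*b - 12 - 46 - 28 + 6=-5*b^3 - 55*b^2 - 130*b - 80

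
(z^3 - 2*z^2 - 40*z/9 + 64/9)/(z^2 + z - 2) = (z^2 - 4*z + 32/9)/(z - 1)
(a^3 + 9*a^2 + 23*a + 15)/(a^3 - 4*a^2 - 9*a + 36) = (a^2 + 6*a + 5)/(a^2 - 7*a + 12)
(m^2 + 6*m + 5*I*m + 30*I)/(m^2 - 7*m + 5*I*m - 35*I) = (m + 6)/(m - 7)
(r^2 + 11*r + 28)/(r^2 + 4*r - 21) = (r + 4)/(r - 3)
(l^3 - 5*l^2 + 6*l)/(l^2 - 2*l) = l - 3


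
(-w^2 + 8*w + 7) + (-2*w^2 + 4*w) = -3*w^2 + 12*w + 7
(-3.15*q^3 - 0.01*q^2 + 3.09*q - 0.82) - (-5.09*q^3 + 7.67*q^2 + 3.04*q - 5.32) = 1.94*q^3 - 7.68*q^2 + 0.0499999999999998*q + 4.5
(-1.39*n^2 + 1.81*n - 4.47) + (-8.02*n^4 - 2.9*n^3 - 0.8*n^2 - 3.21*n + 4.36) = -8.02*n^4 - 2.9*n^3 - 2.19*n^2 - 1.4*n - 0.109999999999999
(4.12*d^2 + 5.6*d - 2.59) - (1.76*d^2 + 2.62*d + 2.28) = 2.36*d^2 + 2.98*d - 4.87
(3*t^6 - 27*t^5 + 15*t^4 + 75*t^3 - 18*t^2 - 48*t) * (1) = 3*t^6 - 27*t^5 + 15*t^4 + 75*t^3 - 18*t^2 - 48*t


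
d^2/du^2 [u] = 0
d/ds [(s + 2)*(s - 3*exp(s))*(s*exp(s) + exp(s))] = (s^3 - 6*s^2*exp(s) + 6*s^2 - 24*s*exp(s) + 8*s - 21*exp(s) + 2)*exp(s)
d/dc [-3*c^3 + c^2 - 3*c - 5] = -9*c^2 + 2*c - 3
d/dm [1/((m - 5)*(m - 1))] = 2*(3 - m)/(m^4 - 12*m^3 + 46*m^2 - 60*m + 25)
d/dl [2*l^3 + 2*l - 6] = 6*l^2 + 2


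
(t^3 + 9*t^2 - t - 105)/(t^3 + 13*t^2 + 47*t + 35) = (t - 3)/(t + 1)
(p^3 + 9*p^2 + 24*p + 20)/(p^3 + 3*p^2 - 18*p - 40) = (p + 2)/(p - 4)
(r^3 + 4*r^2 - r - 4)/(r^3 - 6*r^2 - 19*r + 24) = (r^2 + 5*r + 4)/(r^2 - 5*r - 24)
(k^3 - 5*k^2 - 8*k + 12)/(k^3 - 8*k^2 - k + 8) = (k^2 - 4*k - 12)/(k^2 - 7*k - 8)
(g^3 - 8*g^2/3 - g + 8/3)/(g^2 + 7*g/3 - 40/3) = (g^2 - 1)/(g + 5)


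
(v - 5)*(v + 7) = v^2 + 2*v - 35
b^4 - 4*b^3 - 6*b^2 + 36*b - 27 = (b - 3)^2*(b - 1)*(b + 3)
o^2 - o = o*(o - 1)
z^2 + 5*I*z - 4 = (z + I)*(z + 4*I)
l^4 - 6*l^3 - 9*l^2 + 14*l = l*(l - 7)*(l - 1)*(l + 2)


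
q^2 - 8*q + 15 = (q - 5)*(q - 3)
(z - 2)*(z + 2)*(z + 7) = z^3 + 7*z^2 - 4*z - 28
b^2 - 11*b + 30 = (b - 6)*(b - 5)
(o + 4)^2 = o^2 + 8*o + 16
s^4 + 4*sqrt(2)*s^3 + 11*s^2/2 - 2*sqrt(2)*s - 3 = (s - sqrt(2)/2)*(s + sqrt(2)/2)*(s + sqrt(2))*(s + 3*sqrt(2))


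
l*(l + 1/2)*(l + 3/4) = l^3 + 5*l^2/4 + 3*l/8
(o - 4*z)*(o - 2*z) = o^2 - 6*o*z + 8*z^2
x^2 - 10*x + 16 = (x - 8)*(x - 2)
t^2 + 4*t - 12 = (t - 2)*(t + 6)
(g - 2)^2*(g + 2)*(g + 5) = g^4 + 3*g^3 - 14*g^2 - 12*g + 40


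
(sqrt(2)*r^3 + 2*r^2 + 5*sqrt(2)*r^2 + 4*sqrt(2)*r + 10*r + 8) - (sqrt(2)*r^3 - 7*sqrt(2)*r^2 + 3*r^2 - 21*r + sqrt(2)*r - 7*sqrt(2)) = -r^2 + 12*sqrt(2)*r^2 + 3*sqrt(2)*r + 31*r + 8 + 7*sqrt(2)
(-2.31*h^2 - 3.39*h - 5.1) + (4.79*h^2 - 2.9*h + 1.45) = 2.48*h^2 - 6.29*h - 3.65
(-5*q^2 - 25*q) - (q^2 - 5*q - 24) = -6*q^2 - 20*q + 24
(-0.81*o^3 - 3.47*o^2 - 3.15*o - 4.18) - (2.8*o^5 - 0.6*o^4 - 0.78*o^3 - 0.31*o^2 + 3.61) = -2.8*o^5 + 0.6*o^4 - 0.03*o^3 - 3.16*o^2 - 3.15*o - 7.79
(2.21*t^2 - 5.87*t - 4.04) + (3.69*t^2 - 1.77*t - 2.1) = 5.9*t^2 - 7.64*t - 6.14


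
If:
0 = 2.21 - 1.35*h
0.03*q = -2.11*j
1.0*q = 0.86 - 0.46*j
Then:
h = 1.64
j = -0.01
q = 0.87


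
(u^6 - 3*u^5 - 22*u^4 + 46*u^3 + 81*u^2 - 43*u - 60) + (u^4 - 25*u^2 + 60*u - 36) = u^6 - 3*u^5 - 21*u^4 + 46*u^3 + 56*u^2 + 17*u - 96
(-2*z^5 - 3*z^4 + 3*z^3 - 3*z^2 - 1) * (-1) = 2*z^5 + 3*z^4 - 3*z^3 + 3*z^2 + 1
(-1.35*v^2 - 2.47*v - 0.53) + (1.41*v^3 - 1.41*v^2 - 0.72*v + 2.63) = 1.41*v^3 - 2.76*v^2 - 3.19*v + 2.1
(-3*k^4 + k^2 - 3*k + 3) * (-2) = 6*k^4 - 2*k^2 + 6*k - 6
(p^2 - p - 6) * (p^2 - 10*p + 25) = p^4 - 11*p^3 + 29*p^2 + 35*p - 150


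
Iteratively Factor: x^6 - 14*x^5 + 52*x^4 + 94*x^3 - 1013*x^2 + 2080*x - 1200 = (x - 5)*(x^5 - 9*x^4 + 7*x^3 + 129*x^2 - 368*x + 240) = (x - 5)^2*(x^4 - 4*x^3 - 13*x^2 + 64*x - 48) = (x - 5)^2*(x - 3)*(x^3 - x^2 - 16*x + 16) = (x - 5)^2*(x - 3)*(x - 1)*(x^2 - 16) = (x - 5)^2*(x - 4)*(x - 3)*(x - 1)*(x + 4)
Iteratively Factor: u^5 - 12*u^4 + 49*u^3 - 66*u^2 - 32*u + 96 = (u - 3)*(u^4 - 9*u^3 + 22*u^2 - 32) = (u - 4)*(u - 3)*(u^3 - 5*u^2 + 2*u + 8) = (u - 4)*(u - 3)*(u + 1)*(u^2 - 6*u + 8) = (u - 4)^2*(u - 3)*(u + 1)*(u - 2)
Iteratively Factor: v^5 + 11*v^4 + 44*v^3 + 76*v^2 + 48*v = (v)*(v^4 + 11*v^3 + 44*v^2 + 76*v + 48) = v*(v + 2)*(v^3 + 9*v^2 + 26*v + 24) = v*(v + 2)*(v + 3)*(v^2 + 6*v + 8) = v*(v + 2)*(v + 3)*(v + 4)*(v + 2)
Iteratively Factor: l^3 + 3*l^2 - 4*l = (l + 4)*(l^2 - l) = l*(l + 4)*(l - 1)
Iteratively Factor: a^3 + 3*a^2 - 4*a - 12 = (a + 3)*(a^2 - 4) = (a - 2)*(a + 3)*(a + 2)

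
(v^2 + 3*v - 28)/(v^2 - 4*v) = (v + 7)/v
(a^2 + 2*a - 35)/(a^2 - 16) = (a^2 + 2*a - 35)/(a^2 - 16)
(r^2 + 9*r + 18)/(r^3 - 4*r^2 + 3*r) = (r^2 + 9*r + 18)/(r*(r^2 - 4*r + 3))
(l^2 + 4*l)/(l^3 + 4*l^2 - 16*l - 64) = l/(l^2 - 16)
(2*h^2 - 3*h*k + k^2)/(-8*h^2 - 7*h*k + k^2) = (-2*h^2 + 3*h*k - k^2)/(8*h^2 + 7*h*k - k^2)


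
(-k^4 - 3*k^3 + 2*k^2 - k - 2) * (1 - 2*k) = 2*k^5 + 5*k^4 - 7*k^3 + 4*k^2 + 3*k - 2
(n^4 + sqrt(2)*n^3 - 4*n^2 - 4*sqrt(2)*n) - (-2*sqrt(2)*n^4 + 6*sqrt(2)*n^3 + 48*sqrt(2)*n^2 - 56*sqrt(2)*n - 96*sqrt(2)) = n^4 + 2*sqrt(2)*n^4 - 5*sqrt(2)*n^3 - 48*sqrt(2)*n^2 - 4*n^2 + 52*sqrt(2)*n + 96*sqrt(2)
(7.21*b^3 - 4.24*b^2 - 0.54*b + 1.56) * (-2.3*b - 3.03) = -16.583*b^4 - 12.0943*b^3 + 14.0892*b^2 - 1.9518*b - 4.7268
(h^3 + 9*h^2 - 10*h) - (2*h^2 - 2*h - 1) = h^3 + 7*h^2 - 8*h + 1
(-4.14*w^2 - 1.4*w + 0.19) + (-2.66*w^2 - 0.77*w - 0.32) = -6.8*w^2 - 2.17*w - 0.13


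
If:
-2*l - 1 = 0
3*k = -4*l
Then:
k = 2/3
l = -1/2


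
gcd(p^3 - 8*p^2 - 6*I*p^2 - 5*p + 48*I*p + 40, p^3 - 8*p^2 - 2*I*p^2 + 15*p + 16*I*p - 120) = p^2 + p*(-8 - 5*I) + 40*I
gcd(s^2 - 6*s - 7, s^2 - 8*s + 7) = s - 7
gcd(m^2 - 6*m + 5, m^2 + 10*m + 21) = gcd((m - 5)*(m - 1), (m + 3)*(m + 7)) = 1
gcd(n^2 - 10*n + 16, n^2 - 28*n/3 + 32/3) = n - 8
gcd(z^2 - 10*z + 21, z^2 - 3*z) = z - 3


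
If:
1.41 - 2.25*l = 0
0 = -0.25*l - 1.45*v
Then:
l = 0.63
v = -0.11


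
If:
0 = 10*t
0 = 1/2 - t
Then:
No Solution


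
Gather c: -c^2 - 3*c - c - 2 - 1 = -c^2 - 4*c - 3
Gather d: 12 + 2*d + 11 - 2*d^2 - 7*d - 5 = -2*d^2 - 5*d + 18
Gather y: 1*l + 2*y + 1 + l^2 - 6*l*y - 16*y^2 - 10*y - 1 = l^2 + l - 16*y^2 + y*(-6*l - 8)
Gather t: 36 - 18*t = 36 - 18*t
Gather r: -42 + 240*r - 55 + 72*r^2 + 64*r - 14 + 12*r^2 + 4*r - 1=84*r^2 + 308*r - 112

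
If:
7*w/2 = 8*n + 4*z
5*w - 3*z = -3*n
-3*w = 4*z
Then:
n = 0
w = 0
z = 0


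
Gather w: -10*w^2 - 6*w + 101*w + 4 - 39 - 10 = -10*w^2 + 95*w - 45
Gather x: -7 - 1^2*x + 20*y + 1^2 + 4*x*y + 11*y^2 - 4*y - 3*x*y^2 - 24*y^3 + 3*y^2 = x*(-3*y^2 + 4*y - 1) - 24*y^3 + 14*y^2 + 16*y - 6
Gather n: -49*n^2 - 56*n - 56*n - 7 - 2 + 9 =-49*n^2 - 112*n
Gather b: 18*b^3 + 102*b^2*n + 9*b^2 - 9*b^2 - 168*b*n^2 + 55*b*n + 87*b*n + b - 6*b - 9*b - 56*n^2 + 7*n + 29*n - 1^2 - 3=18*b^3 + 102*b^2*n + b*(-168*n^2 + 142*n - 14) - 56*n^2 + 36*n - 4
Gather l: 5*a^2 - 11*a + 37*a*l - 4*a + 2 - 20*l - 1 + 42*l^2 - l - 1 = 5*a^2 - 15*a + 42*l^2 + l*(37*a - 21)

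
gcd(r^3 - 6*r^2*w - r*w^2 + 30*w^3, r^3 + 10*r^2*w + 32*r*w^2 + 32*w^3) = r + 2*w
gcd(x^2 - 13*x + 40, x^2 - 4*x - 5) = x - 5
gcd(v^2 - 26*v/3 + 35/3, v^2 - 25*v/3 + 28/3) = v - 7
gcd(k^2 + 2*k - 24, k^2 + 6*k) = k + 6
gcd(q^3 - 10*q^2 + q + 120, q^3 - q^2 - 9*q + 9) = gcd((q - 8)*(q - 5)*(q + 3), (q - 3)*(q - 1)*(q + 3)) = q + 3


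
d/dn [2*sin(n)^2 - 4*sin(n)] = 4*(sin(n) - 1)*cos(n)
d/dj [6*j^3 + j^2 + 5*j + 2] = 18*j^2 + 2*j + 5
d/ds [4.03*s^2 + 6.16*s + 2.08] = 8.06*s + 6.16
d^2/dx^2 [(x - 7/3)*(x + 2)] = 2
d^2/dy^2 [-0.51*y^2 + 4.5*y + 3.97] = -1.02000000000000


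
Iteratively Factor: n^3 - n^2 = (n)*(n^2 - n) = n^2*(n - 1)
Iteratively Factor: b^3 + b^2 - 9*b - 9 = (b + 3)*(b^2 - 2*b - 3) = (b - 3)*(b + 3)*(b + 1)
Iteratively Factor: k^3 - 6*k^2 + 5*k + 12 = (k + 1)*(k^2 - 7*k + 12) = (k - 3)*(k + 1)*(k - 4)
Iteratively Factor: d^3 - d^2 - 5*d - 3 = (d + 1)*(d^2 - 2*d - 3) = (d + 1)^2*(d - 3)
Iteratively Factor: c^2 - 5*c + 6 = (c - 3)*(c - 2)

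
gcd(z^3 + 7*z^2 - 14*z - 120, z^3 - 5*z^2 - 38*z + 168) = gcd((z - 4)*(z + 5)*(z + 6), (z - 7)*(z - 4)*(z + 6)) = z^2 + 2*z - 24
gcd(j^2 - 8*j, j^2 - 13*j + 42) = 1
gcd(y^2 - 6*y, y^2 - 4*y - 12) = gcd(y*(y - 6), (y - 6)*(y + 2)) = y - 6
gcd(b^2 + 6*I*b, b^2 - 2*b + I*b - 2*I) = 1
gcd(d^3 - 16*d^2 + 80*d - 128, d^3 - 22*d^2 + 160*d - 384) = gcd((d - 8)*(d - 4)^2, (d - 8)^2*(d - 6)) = d - 8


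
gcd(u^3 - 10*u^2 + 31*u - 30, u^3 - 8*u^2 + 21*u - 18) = u^2 - 5*u + 6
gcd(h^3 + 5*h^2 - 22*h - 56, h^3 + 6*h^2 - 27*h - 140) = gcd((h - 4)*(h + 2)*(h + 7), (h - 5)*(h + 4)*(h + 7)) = h + 7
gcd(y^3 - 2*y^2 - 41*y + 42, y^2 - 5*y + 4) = y - 1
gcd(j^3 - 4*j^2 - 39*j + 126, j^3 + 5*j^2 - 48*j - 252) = j^2 - j - 42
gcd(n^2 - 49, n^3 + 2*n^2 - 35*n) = n + 7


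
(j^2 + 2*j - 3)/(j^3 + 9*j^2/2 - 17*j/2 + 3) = 2*(j + 3)/(2*j^2 + 11*j - 6)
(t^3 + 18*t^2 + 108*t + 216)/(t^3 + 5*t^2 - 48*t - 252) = (t + 6)/(t - 7)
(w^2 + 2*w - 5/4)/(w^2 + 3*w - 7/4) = (2*w + 5)/(2*w + 7)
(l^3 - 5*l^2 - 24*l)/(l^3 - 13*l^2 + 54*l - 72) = l*(l^2 - 5*l - 24)/(l^3 - 13*l^2 + 54*l - 72)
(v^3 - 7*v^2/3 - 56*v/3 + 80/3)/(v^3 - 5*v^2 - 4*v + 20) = (3*v^2 + 8*v - 16)/(3*(v^2 - 4))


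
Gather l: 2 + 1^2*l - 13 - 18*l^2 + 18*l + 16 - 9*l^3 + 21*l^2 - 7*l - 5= -9*l^3 + 3*l^2 + 12*l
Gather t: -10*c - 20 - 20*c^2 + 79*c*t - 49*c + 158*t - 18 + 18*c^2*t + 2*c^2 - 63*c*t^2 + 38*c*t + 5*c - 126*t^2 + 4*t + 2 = -18*c^2 - 54*c + t^2*(-63*c - 126) + t*(18*c^2 + 117*c + 162) - 36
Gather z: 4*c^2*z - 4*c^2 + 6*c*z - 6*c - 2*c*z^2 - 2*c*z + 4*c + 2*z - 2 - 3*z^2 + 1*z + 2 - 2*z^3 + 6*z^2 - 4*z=-4*c^2 - 2*c - 2*z^3 + z^2*(3 - 2*c) + z*(4*c^2 + 4*c - 1)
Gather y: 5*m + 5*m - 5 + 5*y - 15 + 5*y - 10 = 10*m + 10*y - 30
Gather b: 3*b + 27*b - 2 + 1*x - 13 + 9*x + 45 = 30*b + 10*x + 30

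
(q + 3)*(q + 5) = q^2 + 8*q + 15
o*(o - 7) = o^2 - 7*o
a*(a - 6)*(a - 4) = a^3 - 10*a^2 + 24*a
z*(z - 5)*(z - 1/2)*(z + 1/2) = z^4 - 5*z^3 - z^2/4 + 5*z/4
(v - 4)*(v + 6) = v^2 + 2*v - 24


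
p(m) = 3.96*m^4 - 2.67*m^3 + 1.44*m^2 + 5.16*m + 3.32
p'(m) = 15.84*m^3 - 8.01*m^2 + 2.88*m + 5.16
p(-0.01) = 3.27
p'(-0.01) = 5.13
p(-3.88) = 1058.41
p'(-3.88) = -1051.83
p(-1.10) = 8.74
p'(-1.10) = -28.78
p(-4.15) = 1372.13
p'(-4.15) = -1276.88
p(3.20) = 362.32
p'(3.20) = 451.40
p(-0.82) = 3.32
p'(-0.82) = -11.32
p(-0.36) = 1.84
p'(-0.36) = 2.35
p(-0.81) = 3.21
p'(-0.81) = -10.85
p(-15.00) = 209736.17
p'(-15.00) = -55300.29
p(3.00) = 280.43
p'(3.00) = 369.39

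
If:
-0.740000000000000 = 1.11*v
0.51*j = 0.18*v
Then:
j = -0.24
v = -0.67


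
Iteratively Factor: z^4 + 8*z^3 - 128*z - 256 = (z + 4)*(z^3 + 4*z^2 - 16*z - 64) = (z - 4)*(z + 4)*(z^2 + 8*z + 16) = (z - 4)*(z + 4)^2*(z + 4)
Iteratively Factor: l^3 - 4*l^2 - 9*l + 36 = (l - 4)*(l^2 - 9) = (l - 4)*(l + 3)*(l - 3)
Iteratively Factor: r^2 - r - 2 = (r - 2)*(r + 1)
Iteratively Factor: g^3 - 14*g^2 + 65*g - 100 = (g - 5)*(g^2 - 9*g + 20) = (g - 5)*(g - 4)*(g - 5)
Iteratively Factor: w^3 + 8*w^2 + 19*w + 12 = (w + 4)*(w^2 + 4*w + 3) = (w + 1)*(w + 4)*(w + 3)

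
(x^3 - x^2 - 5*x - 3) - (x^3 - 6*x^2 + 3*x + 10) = 5*x^2 - 8*x - 13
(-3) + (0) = -3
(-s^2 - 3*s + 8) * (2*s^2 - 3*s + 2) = -2*s^4 - 3*s^3 + 23*s^2 - 30*s + 16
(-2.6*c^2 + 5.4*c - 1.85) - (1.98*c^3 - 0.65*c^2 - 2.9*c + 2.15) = -1.98*c^3 - 1.95*c^2 + 8.3*c - 4.0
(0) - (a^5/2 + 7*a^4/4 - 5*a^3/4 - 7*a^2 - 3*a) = -a^5/2 - 7*a^4/4 + 5*a^3/4 + 7*a^2 + 3*a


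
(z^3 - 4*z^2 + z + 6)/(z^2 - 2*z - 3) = z - 2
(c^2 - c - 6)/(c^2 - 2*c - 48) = (-c^2 + c + 6)/(-c^2 + 2*c + 48)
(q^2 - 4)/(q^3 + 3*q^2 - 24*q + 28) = (q + 2)/(q^2 + 5*q - 14)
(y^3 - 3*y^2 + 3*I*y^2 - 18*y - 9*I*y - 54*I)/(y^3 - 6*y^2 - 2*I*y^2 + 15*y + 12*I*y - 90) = (y + 3)/(y - 5*I)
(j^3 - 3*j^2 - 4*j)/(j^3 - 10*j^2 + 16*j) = (j^2 - 3*j - 4)/(j^2 - 10*j + 16)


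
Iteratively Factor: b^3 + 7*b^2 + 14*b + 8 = (b + 2)*(b^2 + 5*b + 4) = (b + 1)*(b + 2)*(b + 4)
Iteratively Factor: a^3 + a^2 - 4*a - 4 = (a + 1)*(a^2 - 4) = (a + 1)*(a + 2)*(a - 2)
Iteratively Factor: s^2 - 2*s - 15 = (s + 3)*(s - 5)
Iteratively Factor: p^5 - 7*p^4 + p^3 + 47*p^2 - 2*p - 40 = (p - 4)*(p^4 - 3*p^3 - 11*p^2 + 3*p + 10) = (p - 4)*(p - 1)*(p^3 - 2*p^2 - 13*p - 10) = (p - 4)*(p - 1)*(p + 1)*(p^2 - 3*p - 10) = (p - 4)*(p - 1)*(p + 1)*(p + 2)*(p - 5)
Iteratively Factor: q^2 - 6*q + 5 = (q - 1)*(q - 5)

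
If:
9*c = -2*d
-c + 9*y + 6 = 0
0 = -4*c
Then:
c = 0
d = 0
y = -2/3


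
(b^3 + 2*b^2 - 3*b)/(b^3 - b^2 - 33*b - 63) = b*(b - 1)/(b^2 - 4*b - 21)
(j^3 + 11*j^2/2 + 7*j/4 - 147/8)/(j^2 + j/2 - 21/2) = (j^2 + 2*j - 21/4)/(j - 3)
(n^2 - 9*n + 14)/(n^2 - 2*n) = (n - 7)/n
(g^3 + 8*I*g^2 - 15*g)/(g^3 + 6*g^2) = (g^2 + 8*I*g - 15)/(g*(g + 6))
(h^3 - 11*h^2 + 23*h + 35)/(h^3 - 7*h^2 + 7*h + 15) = (h - 7)/(h - 3)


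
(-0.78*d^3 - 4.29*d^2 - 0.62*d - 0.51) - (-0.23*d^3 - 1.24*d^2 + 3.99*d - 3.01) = -0.55*d^3 - 3.05*d^2 - 4.61*d + 2.5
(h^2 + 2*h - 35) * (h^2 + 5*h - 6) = h^4 + 7*h^3 - 31*h^2 - 187*h + 210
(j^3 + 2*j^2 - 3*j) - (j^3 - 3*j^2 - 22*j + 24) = 5*j^2 + 19*j - 24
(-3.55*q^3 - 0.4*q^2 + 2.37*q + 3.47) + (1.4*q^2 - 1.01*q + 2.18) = -3.55*q^3 + 1.0*q^2 + 1.36*q + 5.65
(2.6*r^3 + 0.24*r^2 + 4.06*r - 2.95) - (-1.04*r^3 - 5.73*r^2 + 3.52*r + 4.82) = 3.64*r^3 + 5.97*r^2 + 0.54*r - 7.77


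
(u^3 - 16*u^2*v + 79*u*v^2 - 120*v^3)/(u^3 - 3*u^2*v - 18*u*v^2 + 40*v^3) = (u^2 - 11*u*v + 24*v^2)/(u^2 + 2*u*v - 8*v^2)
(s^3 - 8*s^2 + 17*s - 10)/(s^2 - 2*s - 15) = (s^2 - 3*s + 2)/(s + 3)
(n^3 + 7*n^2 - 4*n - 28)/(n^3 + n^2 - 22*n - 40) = (n^2 + 5*n - 14)/(n^2 - n - 20)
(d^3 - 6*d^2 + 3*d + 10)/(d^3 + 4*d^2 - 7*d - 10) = (d - 5)/(d + 5)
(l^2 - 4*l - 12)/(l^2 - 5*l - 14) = (l - 6)/(l - 7)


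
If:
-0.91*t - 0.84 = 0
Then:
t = -0.92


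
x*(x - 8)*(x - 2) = x^3 - 10*x^2 + 16*x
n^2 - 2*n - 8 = (n - 4)*(n + 2)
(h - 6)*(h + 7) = h^2 + h - 42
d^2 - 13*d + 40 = (d - 8)*(d - 5)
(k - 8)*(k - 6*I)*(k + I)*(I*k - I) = I*k^4 + 5*k^3 - 9*I*k^3 - 45*k^2 + 14*I*k^2 + 40*k - 54*I*k + 48*I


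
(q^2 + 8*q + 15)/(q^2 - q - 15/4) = 4*(q^2 + 8*q + 15)/(4*q^2 - 4*q - 15)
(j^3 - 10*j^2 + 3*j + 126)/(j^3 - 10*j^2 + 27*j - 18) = (j^2 - 4*j - 21)/(j^2 - 4*j + 3)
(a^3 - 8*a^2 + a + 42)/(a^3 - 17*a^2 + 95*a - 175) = (a^2 - a - 6)/(a^2 - 10*a + 25)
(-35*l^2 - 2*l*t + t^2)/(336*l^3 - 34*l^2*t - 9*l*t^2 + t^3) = (5*l + t)/(-48*l^2 - 2*l*t + t^2)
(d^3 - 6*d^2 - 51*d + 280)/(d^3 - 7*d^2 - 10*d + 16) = (d^2 + 2*d - 35)/(d^2 + d - 2)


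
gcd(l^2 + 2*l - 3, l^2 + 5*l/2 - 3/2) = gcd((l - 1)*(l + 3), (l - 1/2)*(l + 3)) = l + 3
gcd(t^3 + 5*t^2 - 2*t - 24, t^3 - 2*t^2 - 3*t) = 1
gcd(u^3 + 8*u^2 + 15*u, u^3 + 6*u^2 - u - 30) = u^2 + 8*u + 15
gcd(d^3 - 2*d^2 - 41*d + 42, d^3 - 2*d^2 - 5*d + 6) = d - 1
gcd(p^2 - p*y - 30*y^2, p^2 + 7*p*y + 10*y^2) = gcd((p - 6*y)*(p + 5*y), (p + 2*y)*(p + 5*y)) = p + 5*y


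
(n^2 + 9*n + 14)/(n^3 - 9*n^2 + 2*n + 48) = (n + 7)/(n^2 - 11*n + 24)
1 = 1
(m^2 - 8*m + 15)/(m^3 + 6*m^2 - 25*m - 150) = (m - 3)/(m^2 + 11*m + 30)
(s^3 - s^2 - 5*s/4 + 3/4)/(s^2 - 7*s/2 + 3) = (2*s^2 + s - 1)/(2*(s - 2))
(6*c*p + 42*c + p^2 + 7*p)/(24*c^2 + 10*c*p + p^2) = (p + 7)/(4*c + p)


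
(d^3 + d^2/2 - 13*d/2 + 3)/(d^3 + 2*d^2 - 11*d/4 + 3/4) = 2*(d - 2)/(2*d - 1)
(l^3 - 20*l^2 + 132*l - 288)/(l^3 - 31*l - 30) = (l^2 - 14*l + 48)/(l^2 + 6*l + 5)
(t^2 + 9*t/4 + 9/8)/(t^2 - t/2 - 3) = (t + 3/4)/(t - 2)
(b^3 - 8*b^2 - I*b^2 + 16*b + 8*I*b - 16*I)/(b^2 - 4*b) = b - 4 - I + 4*I/b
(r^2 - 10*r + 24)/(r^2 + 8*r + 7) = (r^2 - 10*r + 24)/(r^2 + 8*r + 7)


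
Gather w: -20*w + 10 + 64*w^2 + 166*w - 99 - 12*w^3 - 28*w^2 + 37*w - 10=-12*w^3 + 36*w^2 + 183*w - 99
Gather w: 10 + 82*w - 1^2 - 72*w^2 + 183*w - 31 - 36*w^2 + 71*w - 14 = -108*w^2 + 336*w - 36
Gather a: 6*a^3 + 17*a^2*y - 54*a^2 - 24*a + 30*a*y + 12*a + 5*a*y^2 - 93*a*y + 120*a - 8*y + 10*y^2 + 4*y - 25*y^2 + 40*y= 6*a^3 + a^2*(17*y - 54) + a*(5*y^2 - 63*y + 108) - 15*y^2 + 36*y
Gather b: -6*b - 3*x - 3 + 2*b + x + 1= -4*b - 2*x - 2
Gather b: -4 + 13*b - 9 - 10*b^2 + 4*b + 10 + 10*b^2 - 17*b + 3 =0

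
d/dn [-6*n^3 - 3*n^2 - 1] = 6*n*(-3*n - 1)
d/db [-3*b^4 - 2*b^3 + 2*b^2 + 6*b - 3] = -12*b^3 - 6*b^2 + 4*b + 6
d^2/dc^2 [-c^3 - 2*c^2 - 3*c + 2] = -6*c - 4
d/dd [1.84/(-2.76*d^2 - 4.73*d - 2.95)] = (10.1568*d + 8.7032)/(2.76*d^2 + 4.73*d + 2.95)^2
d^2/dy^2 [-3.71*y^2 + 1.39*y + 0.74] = -7.42000000000000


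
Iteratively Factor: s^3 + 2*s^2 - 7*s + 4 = (s + 4)*(s^2 - 2*s + 1) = (s - 1)*(s + 4)*(s - 1)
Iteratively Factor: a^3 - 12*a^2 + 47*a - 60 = (a - 5)*(a^2 - 7*a + 12) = (a - 5)*(a - 4)*(a - 3)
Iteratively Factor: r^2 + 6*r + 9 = (r + 3)*(r + 3)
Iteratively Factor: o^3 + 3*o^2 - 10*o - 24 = (o - 3)*(o^2 + 6*o + 8) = (o - 3)*(o + 4)*(o + 2)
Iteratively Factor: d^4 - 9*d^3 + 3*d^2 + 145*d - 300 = (d - 3)*(d^3 - 6*d^2 - 15*d + 100) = (d - 5)*(d - 3)*(d^2 - d - 20) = (d - 5)*(d - 3)*(d + 4)*(d - 5)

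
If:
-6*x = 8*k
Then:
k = -3*x/4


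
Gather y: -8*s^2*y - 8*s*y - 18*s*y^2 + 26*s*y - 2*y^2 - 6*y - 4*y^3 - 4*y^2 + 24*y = -4*y^3 + y^2*(-18*s - 6) + y*(-8*s^2 + 18*s + 18)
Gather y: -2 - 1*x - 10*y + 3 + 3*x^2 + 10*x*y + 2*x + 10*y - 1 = 3*x^2 + 10*x*y + x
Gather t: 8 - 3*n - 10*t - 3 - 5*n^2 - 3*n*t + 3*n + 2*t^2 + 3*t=-5*n^2 + 2*t^2 + t*(-3*n - 7) + 5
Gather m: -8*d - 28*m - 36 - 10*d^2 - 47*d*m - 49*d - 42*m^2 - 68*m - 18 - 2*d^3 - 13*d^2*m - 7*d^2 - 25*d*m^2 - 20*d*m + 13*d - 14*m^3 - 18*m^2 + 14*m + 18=-2*d^3 - 17*d^2 - 44*d - 14*m^3 + m^2*(-25*d - 60) + m*(-13*d^2 - 67*d - 82) - 36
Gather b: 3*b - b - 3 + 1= 2*b - 2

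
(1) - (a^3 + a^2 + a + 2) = -a^3 - a^2 - a - 1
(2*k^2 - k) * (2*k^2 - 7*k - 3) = 4*k^4 - 16*k^3 + k^2 + 3*k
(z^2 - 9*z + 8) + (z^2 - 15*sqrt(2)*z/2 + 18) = 2*z^2 - 15*sqrt(2)*z/2 - 9*z + 26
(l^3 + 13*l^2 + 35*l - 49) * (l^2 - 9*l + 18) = l^5 + 4*l^4 - 64*l^3 - 130*l^2 + 1071*l - 882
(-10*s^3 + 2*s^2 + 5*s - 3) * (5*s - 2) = -50*s^4 + 30*s^3 + 21*s^2 - 25*s + 6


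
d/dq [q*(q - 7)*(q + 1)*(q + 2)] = 4*q^3 - 12*q^2 - 38*q - 14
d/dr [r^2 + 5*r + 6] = 2*r + 5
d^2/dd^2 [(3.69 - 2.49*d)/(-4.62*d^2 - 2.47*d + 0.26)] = ((21.795 - 69.0228*d)*(4.62*d^2 + 2.47*d - 0.26) + (2.49*d - 3.69)*(9.24*d + 2.47)*(18.48*d + 4.94))/(4.62*d^2 + 2.47*d - 0.26)^3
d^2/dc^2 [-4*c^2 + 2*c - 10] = -8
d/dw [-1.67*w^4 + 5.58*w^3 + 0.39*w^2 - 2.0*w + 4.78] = -6.68*w^3 + 16.74*w^2 + 0.78*w - 2.0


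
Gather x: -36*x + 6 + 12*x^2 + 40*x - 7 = 12*x^2 + 4*x - 1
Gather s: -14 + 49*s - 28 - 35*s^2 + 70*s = -35*s^2 + 119*s - 42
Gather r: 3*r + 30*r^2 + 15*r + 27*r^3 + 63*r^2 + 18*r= 27*r^3 + 93*r^2 + 36*r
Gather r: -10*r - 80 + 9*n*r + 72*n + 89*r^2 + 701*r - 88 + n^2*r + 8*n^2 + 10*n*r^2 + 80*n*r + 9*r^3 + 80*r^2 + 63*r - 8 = 8*n^2 + 72*n + 9*r^3 + r^2*(10*n + 169) + r*(n^2 + 89*n + 754) - 176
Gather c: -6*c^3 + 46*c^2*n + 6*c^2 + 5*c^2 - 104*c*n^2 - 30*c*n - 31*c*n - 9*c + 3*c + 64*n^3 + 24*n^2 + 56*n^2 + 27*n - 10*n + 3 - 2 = -6*c^3 + c^2*(46*n + 11) + c*(-104*n^2 - 61*n - 6) + 64*n^3 + 80*n^2 + 17*n + 1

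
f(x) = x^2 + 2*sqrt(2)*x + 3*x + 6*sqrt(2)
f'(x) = 2*x + 2*sqrt(2) + 3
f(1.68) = 21.10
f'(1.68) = 9.19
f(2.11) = 25.24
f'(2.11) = 10.05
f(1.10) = 16.11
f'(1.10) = 8.03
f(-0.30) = 6.83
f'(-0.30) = 5.23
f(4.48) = 54.67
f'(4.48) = 14.79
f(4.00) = 47.80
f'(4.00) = 13.83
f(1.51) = 19.57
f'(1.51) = 8.85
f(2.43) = 28.55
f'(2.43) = 10.69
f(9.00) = 141.94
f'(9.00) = 23.83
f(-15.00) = 146.06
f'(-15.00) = -24.17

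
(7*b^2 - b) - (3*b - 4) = 7*b^2 - 4*b + 4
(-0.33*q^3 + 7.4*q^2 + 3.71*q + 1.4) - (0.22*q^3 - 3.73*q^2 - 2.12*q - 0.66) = -0.55*q^3 + 11.13*q^2 + 5.83*q + 2.06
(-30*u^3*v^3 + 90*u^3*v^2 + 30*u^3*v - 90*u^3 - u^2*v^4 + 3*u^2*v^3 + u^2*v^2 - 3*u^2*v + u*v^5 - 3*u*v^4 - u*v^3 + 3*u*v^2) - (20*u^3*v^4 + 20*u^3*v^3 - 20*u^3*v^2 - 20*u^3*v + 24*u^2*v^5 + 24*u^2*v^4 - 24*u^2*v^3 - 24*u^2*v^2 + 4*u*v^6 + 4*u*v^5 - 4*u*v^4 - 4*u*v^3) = -20*u^3*v^4 - 50*u^3*v^3 + 110*u^3*v^2 + 50*u^3*v - 90*u^3 - 24*u^2*v^5 - 25*u^2*v^4 + 27*u^2*v^3 + 25*u^2*v^2 - 3*u^2*v - 4*u*v^6 - 3*u*v^5 + u*v^4 + 3*u*v^3 + 3*u*v^2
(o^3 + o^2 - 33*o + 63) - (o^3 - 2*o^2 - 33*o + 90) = 3*o^2 - 27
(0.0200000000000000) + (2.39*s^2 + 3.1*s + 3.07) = 2.39*s^2 + 3.1*s + 3.09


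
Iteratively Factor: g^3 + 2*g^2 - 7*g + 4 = (g + 4)*(g^2 - 2*g + 1) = (g - 1)*(g + 4)*(g - 1)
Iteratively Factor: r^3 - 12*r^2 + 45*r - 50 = (r - 5)*(r^2 - 7*r + 10) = (r - 5)*(r - 2)*(r - 5)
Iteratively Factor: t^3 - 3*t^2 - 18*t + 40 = (t - 2)*(t^2 - t - 20) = (t - 5)*(t - 2)*(t + 4)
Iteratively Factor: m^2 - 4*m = (m - 4)*(m)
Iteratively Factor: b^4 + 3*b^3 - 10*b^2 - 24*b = (b - 3)*(b^3 + 6*b^2 + 8*b) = (b - 3)*(b + 4)*(b^2 + 2*b) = b*(b - 3)*(b + 4)*(b + 2)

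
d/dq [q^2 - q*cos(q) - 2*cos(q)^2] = q*sin(q) + 2*q + 2*sin(2*q) - cos(q)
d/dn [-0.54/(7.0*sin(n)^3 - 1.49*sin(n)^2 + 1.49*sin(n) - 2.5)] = (11.34*sin(n)^2 - 1.6092*sin(n) + 0.8046)*cos(n)/(7.0*sin(n)^3 - 1.49*sin(n)^2 + 1.49*sin(n) - 2.5)^2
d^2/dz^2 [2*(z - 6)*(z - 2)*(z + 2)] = 12*z - 24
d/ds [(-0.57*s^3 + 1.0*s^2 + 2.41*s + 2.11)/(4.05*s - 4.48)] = (-4.617*s^3 + 11.7108*s^2 - 8.96*s - 19.3423)/(16.4025*s^2 - 36.288*s + 20.0704)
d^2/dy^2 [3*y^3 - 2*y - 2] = 18*y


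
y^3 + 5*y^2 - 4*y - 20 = (y - 2)*(y + 2)*(y + 5)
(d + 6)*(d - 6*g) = d^2 - 6*d*g + 6*d - 36*g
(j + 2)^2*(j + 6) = j^3 + 10*j^2 + 28*j + 24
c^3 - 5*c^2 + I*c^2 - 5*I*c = c*(c - 5)*(c + I)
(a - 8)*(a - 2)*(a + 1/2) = a^3 - 19*a^2/2 + 11*a + 8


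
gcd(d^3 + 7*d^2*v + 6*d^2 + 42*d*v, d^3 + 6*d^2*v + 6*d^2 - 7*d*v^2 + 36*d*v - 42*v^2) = d^2 + 7*d*v + 6*d + 42*v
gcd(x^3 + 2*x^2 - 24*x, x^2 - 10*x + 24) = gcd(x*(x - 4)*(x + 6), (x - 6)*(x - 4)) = x - 4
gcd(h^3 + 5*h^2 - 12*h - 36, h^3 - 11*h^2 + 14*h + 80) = h + 2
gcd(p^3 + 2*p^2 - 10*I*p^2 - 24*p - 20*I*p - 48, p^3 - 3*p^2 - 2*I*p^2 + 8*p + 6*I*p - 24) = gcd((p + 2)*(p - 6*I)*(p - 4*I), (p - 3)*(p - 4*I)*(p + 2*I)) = p - 4*I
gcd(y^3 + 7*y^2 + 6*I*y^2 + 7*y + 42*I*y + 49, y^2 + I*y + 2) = y - I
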